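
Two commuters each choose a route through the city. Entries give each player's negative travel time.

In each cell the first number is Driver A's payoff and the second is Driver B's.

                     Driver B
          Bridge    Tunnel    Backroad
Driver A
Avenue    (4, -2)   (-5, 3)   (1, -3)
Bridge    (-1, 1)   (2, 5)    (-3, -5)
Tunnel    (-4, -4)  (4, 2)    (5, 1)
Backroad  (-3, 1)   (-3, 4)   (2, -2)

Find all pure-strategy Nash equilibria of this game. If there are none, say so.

(Avenue, Bridge): Driver B can switch to Tunnel (-2 → 3). Not NE.
(Avenue, Tunnel): Driver A can switch to Bridge (-5 → 2). Not NE.
(Avenue, Backroad): Driver A can switch to Tunnel (1 → 5). Not NE.
(Bridge, Bridge): Driver A can switch to Avenue (-1 → 4). Not NE.
(Bridge, Tunnel): Driver A can switch to Tunnel (2 → 4). Not NE.
(Bridge, Backroad): Driver A can switch to Avenue (-3 → 1). Not NE.
(Tunnel, Bridge): Driver A can switch to Avenue (-4 → 4). Not NE.
(Tunnel, Tunnel): Driver A gets 4, best alternative 2; Driver B gets 2, best alternative 1. No profitable deviation — NE.
(Tunnel, Backroad): Driver B can switch to Tunnel (1 → 2). Not NE.
(The remaining 3 profiles each have a profitable deviation by the same check.)

Pure NE: (Tunnel, Tunnel)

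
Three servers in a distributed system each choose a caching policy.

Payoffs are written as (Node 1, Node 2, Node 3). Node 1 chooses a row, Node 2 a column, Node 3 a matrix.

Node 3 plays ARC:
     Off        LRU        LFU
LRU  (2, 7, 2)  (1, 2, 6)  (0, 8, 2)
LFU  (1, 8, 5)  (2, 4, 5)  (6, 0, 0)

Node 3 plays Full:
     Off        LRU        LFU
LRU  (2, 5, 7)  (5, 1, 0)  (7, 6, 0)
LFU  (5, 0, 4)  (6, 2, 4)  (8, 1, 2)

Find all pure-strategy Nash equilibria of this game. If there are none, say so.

No pure-strategy Nash equilibrium.

Node 1 against (Off, ARC): payoffs 2, 1 → best response LRU.
Node 1 against (Off, Full): payoffs 2, 5 → best response LFU.
Node 1 against (LRU, ARC): payoffs 1, 2 → best response LFU.
Node 1 against (LRU, Full): payoffs 5, 6 → best response LFU.
Node 1 against (LFU, ARC): payoffs 0, 6 → best response LFU.
Node 1 against (LFU, Full): payoffs 7, 8 → best response LFU.
Node 2 against (LRU, ARC): payoffs 7, 2, 8 → best response LFU.
Node 2 against (LRU, Full): payoffs 5, 1, 6 → best response LFU.
Node 2 against (LFU, ARC): payoffs 8, 4, 0 → best response Off.
Node 2 against (LFU, Full): payoffs 0, 2, 1 → best response LRU.
Node 3 against (LRU, Off): payoffs 2, 7 → best response Full.
Node 3 against (LRU, LRU): payoffs 6, 0 → best response ARC.
Node 3 against (LRU, LFU): payoffs 2, 0 → best response ARC.
Node 3 against (LFU, Off): payoffs 5, 4 → best response ARC.
Node 3 against (LFU, LRU): payoffs 5, 4 → best response ARC.
Node 3 against (LFU, LFU): payoffs 0, 2 → best response Full.
No profile is a mutual best response for all players.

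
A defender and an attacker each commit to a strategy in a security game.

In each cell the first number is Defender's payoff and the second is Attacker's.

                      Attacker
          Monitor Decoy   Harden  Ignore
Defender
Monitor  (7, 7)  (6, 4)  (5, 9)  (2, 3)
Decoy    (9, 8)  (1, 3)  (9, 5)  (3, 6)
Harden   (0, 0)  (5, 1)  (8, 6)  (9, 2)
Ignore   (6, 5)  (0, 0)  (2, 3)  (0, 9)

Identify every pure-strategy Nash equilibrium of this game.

Check each profile: it is a Nash equilibrium iff no player can strictly gain by switching unilaterally.
(Monitor, Monitor): Defender can switch to Decoy (7 → 9). Not NE.
(Monitor, Decoy): Attacker can switch to Monitor (4 → 7). Not NE.
(Monitor, Harden): Defender can switch to Decoy (5 → 9). Not NE.
(Monitor, Ignore): Defender can switch to Decoy (2 → 3). Not NE.
(Decoy, Monitor): Defender gets 9, best alternative 7; Attacker gets 8, best alternative 6. No profitable deviation — NE.
(Decoy, Decoy): Defender can switch to Monitor (1 → 6). Not NE.
(Decoy, Harden): Attacker can switch to Monitor (5 → 8). Not NE.
(Decoy, Ignore): Defender can switch to Harden (3 → 9). Not NE.
(Harden, Monitor): Defender can switch to Monitor (0 → 7). Not NE.
(Harden, Decoy): Defender can switch to Monitor (5 → 6). Not NE.
(Harden, Harden): Defender can switch to Decoy (8 → 9). Not NE.
(Harden, Ignore): Attacker can switch to Harden (2 → 6). Not NE.
(Ignore, Monitor): Defender can switch to Monitor (6 → 7). Not NE.
(The remaining 3 profiles each have a profitable deviation by the same check.)

(Decoy, Monitor)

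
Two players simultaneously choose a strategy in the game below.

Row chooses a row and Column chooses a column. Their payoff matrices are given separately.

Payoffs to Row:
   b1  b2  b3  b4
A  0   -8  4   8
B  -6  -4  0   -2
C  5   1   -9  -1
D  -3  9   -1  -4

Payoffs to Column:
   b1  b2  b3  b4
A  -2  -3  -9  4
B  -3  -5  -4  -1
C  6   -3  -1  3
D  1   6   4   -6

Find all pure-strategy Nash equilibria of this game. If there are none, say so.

(A, b4), (C, b1), (D, b2)

Row against b1: payoffs 0, -6, 5, -3 → best response C.
Row against b2: payoffs -8, -4, 1, 9 → best response D.
Row against b3: payoffs 4, 0, -9, -1 → best response A.
Row against b4: payoffs 8, -2, -1, -4 → best response A.
Column against A: payoffs -2, -3, -9, 4 → best response b4.
Column against B: payoffs -3, -5, -4, -1 → best response b4.
Column against C: payoffs 6, -3, -1, 3 → best response b1.
Column against D: payoffs 1, 6, 4, -6 → best response b2.
Mutual best responses: (A, b4); (C, b1); (D, b2).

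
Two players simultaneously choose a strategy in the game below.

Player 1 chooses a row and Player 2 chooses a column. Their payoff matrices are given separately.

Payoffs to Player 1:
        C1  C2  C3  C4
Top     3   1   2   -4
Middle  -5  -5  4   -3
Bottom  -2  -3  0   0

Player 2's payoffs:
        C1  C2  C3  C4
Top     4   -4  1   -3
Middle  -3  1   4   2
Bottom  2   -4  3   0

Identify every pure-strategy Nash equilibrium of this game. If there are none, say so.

Pure-strategy Nash equilibria: (Top, C1); (Middle, C3)

Player 1 against C1: payoffs 3, -5, -2 → best response Top.
Player 1 against C2: payoffs 1, -5, -3 → best response Top.
Player 1 against C3: payoffs 2, 4, 0 → best response Middle.
Player 1 against C4: payoffs -4, -3, 0 → best response Bottom.
Player 2 against Top: payoffs 4, -4, 1, -3 → best response C1.
Player 2 against Middle: payoffs -3, 1, 4, 2 → best response C3.
Player 2 against Bottom: payoffs 2, -4, 3, 0 → best response C3.
Mutual best responses: (Top, C1); (Middle, C3).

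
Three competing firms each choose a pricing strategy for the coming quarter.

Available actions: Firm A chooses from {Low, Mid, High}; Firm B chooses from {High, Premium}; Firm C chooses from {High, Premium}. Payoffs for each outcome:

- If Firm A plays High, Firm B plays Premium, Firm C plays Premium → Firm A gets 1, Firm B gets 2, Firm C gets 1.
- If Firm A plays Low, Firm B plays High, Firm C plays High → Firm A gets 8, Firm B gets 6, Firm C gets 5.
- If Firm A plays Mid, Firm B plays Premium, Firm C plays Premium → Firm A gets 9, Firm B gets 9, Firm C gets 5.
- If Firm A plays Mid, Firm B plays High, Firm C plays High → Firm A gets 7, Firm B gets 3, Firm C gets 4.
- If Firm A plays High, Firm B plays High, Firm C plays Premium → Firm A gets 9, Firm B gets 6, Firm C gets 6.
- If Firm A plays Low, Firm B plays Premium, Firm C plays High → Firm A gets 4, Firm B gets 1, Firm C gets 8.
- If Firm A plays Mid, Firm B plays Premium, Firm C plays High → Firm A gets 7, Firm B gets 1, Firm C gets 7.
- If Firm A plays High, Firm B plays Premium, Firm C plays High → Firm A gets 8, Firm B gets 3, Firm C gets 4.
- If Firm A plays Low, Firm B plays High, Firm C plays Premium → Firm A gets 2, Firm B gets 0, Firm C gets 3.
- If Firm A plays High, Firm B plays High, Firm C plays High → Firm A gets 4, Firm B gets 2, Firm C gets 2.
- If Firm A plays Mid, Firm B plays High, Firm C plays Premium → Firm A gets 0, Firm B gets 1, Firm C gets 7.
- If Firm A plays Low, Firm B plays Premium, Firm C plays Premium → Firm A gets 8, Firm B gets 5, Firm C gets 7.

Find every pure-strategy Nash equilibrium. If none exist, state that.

Firm A against (High, High): payoffs 8, 7, 4 → best response Low.
Firm A against (High, Premium): payoffs 2, 0, 9 → best response High.
Firm A against (Premium, High): payoffs 4, 7, 8 → best response High.
Firm A against (Premium, Premium): payoffs 8, 9, 1 → best response Mid.
Firm B against (Low, High): payoffs 6, 1 → best response High.
Firm B against (Low, Premium): payoffs 0, 5 → best response Premium.
Firm B against (Mid, High): payoffs 3, 1 → best response High.
Firm B against (Mid, Premium): payoffs 1, 9 → best response Premium.
Firm B against (High, High): payoffs 2, 3 → best response Premium.
Firm B against (High, Premium): payoffs 6, 2 → best response High.
Firm C against (Low, High): payoffs 5, 3 → best response High.
Firm C against (Low, Premium): payoffs 8, 7 → best response High.
Firm C against (Mid, High): payoffs 4, 7 → best response Premium.
Firm C against (Mid, Premium): payoffs 7, 5 → best response High.
Firm C against (High, High): payoffs 2, 6 → best response Premium.
Firm C against (High, Premium): payoffs 4, 1 → best response High.
Mutual best responses: (Low, High, High); (High, High, Premium); (High, Premium, High).

The pure Nash equilibria are (Low, High, High), (High, High, Premium), (High, Premium, High).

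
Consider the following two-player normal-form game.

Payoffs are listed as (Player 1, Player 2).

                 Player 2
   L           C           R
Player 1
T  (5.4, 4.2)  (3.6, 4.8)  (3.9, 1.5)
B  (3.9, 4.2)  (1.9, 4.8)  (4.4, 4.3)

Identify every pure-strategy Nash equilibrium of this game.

(T, C)

(T, L): Player 2 can switch to C (4.2 → 4.8). Not NE.
(T, C): Player 1 gets 3.6, best alternative 1.9; Player 2 gets 4.8, best alternative 4.2. No profitable deviation — NE.
(T, R): Player 1 can switch to B (3.9 → 4.4). Not NE.
(B, L): Player 1 can switch to T (3.9 → 5.4). Not NE.
(B, C): Player 1 can switch to T (1.9 → 3.6). Not NE.
(B, R): Player 2 can switch to C (4.3 → 4.8). Not NE.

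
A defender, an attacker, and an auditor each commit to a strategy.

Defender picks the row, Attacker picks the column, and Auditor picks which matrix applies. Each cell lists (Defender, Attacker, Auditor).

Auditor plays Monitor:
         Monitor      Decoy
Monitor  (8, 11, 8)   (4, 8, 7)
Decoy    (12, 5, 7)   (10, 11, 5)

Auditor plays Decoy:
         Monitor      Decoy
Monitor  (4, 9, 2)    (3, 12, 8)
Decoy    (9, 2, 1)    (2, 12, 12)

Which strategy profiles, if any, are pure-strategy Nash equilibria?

Defender against (Monitor, Monitor): payoffs 8, 12 → best response Decoy.
Defender against (Monitor, Decoy): payoffs 4, 9 → best response Decoy.
Defender against (Decoy, Monitor): payoffs 4, 10 → best response Decoy.
Defender against (Decoy, Decoy): payoffs 3, 2 → best response Monitor.
Attacker against (Monitor, Monitor): payoffs 11, 8 → best response Monitor.
Attacker against (Monitor, Decoy): payoffs 9, 12 → best response Decoy.
Attacker against (Decoy, Monitor): payoffs 5, 11 → best response Decoy.
Attacker against (Decoy, Decoy): payoffs 2, 12 → best response Decoy.
Auditor against (Monitor, Monitor): payoffs 8, 2 → best response Monitor.
Auditor against (Monitor, Decoy): payoffs 7, 8 → best response Decoy.
Auditor against (Decoy, Monitor): payoffs 7, 1 → best response Monitor.
Auditor against (Decoy, Decoy): payoffs 5, 12 → best response Decoy.
Mutual best responses: (Monitor, Decoy, Decoy).

Pure NE: (Monitor, Decoy, Decoy)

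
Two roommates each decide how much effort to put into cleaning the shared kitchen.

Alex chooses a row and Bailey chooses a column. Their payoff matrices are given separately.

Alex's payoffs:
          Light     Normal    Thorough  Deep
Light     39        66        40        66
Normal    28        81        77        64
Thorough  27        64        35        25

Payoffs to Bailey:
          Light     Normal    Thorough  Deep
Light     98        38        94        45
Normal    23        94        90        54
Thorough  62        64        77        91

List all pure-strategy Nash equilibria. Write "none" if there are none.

(Light, Light); (Normal, Normal)

Alex against Light: payoffs 39, 28, 27 → best response Light.
Alex against Normal: payoffs 66, 81, 64 → best response Normal.
Alex against Thorough: payoffs 40, 77, 35 → best response Normal.
Alex against Deep: payoffs 66, 64, 25 → best response Light.
Bailey against Light: payoffs 98, 38, 94, 45 → best response Light.
Bailey against Normal: payoffs 23, 94, 90, 54 → best response Normal.
Bailey against Thorough: payoffs 62, 64, 77, 91 → best response Deep.
Mutual best responses: (Light, Light); (Normal, Normal).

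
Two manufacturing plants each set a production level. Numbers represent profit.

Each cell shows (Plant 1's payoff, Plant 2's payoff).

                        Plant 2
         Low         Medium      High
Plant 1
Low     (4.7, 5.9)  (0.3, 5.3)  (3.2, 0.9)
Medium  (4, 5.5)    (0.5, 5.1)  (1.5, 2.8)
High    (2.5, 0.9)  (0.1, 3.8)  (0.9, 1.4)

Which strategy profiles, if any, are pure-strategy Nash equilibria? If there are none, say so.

Plant 1 against Low: payoffs 4.7, 4, 2.5 → best response Low.
Plant 1 against Medium: payoffs 0.3, 0.5, 0.1 → best response Medium.
Plant 1 against High: payoffs 3.2, 1.5, 0.9 → best response Low.
Plant 2 against Low: payoffs 5.9, 5.3, 0.9 → best response Low.
Plant 2 against Medium: payoffs 5.5, 5.1, 2.8 → best response Low.
Plant 2 against High: payoffs 0.9, 3.8, 1.4 → best response Medium.
Mutual best responses: (Low, Low).

(Low, Low)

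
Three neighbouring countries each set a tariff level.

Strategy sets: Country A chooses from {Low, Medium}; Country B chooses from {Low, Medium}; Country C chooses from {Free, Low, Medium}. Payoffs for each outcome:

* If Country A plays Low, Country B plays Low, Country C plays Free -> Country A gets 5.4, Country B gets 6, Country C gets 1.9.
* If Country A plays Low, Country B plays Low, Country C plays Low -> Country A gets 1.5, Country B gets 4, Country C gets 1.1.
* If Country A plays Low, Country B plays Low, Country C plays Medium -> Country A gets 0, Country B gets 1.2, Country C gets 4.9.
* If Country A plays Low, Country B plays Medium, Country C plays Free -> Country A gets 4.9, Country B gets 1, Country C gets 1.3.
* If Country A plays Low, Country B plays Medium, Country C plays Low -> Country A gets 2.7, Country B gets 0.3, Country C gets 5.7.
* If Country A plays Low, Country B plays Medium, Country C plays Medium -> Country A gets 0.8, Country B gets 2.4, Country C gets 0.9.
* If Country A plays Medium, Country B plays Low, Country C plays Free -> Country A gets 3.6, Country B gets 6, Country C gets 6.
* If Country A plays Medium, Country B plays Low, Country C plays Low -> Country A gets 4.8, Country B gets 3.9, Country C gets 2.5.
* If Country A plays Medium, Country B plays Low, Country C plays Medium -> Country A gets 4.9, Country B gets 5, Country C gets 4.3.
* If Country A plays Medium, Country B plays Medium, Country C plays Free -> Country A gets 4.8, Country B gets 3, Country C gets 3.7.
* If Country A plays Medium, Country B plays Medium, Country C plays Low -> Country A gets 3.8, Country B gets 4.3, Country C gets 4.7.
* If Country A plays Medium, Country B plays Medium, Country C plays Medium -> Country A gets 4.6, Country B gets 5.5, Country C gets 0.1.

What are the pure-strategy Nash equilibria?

Country A against (Low, Free): payoffs 5.4, 3.6 → best response Low.
Country A against (Low, Low): payoffs 1.5, 4.8 → best response Medium.
Country A against (Low, Medium): payoffs 0, 4.9 → best response Medium.
Country A against (Medium, Free): payoffs 4.9, 4.8 → best response Low.
Country A against (Medium, Low): payoffs 2.7, 3.8 → best response Medium.
Country A against (Medium, Medium): payoffs 0.8, 4.6 → best response Medium.
Country B against (Low, Free): payoffs 6, 1 → best response Low.
Country B against (Low, Low): payoffs 4, 0.3 → best response Low.
Country B against (Low, Medium): payoffs 1.2, 2.4 → best response Medium.
Country B against (Medium, Free): payoffs 6, 3 → best response Low.
Country B against (Medium, Low): payoffs 3.9, 4.3 → best response Medium.
Country B against (Medium, Medium): payoffs 5, 5.5 → best response Medium.
Country C against (Low, Low): payoffs 1.9, 1.1, 4.9 → best response Medium.
Country C against (Low, Medium): payoffs 1.3, 5.7, 0.9 → best response Low.
Country C against (Medium, Low): payoffs 6, 2.5, 4.3 → best response Free.
Country C against (Medium, Medium): payoffs 3.7, 4.7, 0.1 → best response Low.
Mutual best responses: (Medium, Medium, Low).

Pure NE: (Medium, Medium, Low)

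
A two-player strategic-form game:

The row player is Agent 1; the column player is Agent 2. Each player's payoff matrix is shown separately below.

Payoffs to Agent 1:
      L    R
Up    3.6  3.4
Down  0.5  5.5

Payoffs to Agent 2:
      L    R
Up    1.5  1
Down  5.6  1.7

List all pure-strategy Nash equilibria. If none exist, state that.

The unique pure-strategy Nash equilibrium is (Up, L).

Agent 1 against L: payoffs 3.6, 0.5 → best response Up.
Agent 1 against R: payoffs 3.4, 5.5 → best response Down.
Agent 2 against Up: payoffs 1.5, 1 → best response L.
Agent 2 against Down: payoffs 5.6, 1.7 → best response L.
Mutual best responses: (Up, L).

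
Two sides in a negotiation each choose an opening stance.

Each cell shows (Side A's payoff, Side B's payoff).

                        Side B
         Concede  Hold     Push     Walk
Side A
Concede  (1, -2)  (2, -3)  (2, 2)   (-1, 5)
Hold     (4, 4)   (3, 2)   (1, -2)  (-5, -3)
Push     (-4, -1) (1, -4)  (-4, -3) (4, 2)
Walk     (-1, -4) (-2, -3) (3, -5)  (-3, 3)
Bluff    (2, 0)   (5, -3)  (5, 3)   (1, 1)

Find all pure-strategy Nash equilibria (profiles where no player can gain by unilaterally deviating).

For each strategy profile, look for a profitable unilateral deviation.
(Concede, Concede): Side A can switch to Hold (1 → 4). Not NE.
(Concede, Hold): Side A can switch to Hold (2 → 3). Not NE.
(Concede, Push): Side A can switch to Walk (2 → 3). Not NE.
(Concede, Walk): Side A can switch to Push (-1 → 4). Not NE.
(Hold, Concede): Side A gets 4, best alternative 2; Side B gets 4, best alternative 2. No profitable deviation — NE.
(Hold, Hold): Side A can switch to Bluff (3 → 5). Not NE.
(Hold, Push): Side A can switch to Concede (1 → 2). Not NE.
(Push, Walk): Side A gets 4, best alternative 1; Side B gets 2, best alternative -1. No profitable deviation — NE.
(Bluff, Push): Side A gets 5, best alternative 3; Side B gets 3, best alternative 1. No profitable deviation — NE.
(The remaining 11 profiles each have a profitable deviation by the same check.)

(Hold, Concede), (Push, Walk), (Bluff, Push)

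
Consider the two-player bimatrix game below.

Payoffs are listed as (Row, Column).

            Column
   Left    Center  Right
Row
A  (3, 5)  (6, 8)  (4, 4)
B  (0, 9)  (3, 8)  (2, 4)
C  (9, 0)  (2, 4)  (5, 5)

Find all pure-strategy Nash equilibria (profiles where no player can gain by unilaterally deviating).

Row against Left: payoffs 3, 0, 9 → best response C.
Row against Center: payoffs 6, 3, 2 → best response A.
Row against Right: payoffs 4, 2, 5 → best response C.
Column against A: payoffs 5, 8, 4 → best response Center.
Column against B: payoffs 9, 8, 4 → best response Left.
Column against C: payoffs 0, 4, 5 → best response Right.
Mutual best responses: (A, Center); (C, Right).

Pure-strategy Nash equilibria: (A, Center) and (C, Right)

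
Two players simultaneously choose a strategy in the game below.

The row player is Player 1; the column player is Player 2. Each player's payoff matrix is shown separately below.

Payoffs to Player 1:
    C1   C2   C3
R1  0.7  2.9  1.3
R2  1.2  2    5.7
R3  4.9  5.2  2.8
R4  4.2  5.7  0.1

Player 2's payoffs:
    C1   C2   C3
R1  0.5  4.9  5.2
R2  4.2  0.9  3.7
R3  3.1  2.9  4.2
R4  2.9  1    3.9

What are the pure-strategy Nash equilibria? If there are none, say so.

There is no pure-strategy Nash equilibrium.

Player 1 against C1: payoffs 0.7, 1.2, 4.9, 4.2 → best response R3.
Player 1 against C2: payoffs 2.9, 2, 5.2, 5.7 → best response R4.
Player 1 against C3: payoffs 1.3, 5.7, 2.8, 0.1 → best response R2.
Player 2 against R1: payoffs 0.5, 4.9, 5.2 → best response C3.
Player 2 against R2: payoffs 4.2, 0.9, 3.7 → best response C1.
Player 2 against R3: payoffs 3.1, 2.9, 4.2 → best response C3.
Player 2 against R4: payoffs 2.9, 1, 3.9 → best response C3.
No profile is a mutual best response for all players.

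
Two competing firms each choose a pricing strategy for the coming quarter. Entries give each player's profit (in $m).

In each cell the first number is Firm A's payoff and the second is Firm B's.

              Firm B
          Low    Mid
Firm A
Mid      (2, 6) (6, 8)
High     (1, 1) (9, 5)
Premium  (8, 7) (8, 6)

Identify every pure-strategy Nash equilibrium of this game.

Pure-strategy Nash equilibria: (High, Mid), (Premium, Low)

(Mid, Low): Firm A can switch to Premium (2 → 8). Not NE.
(Mid, Mid): Firm A can switch to High (6 → 9). Not NE.
(High, Low): Firm A can switch to Mid (1 → 2). Not NE.
(High, Mid): Firm A gets 9, best alternative 8; Firm B gets 5, best alternative 1. No profitable deviation — NE.
(Premium, Low): Firm A gets 8, best alternative 2; Firm B gets 7, best alternative 6. No profitable deviation — NE.
(Premium, Mid): Firm A can switch to High (8 → 9). Not NE.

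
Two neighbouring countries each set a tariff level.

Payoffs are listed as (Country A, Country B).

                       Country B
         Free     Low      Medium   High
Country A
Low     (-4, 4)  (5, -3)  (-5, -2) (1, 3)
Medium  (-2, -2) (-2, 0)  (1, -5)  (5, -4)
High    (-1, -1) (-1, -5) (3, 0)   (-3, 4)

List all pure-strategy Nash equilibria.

No pure-strategy Nash equilibrium.

Country A against Free: payoffs -4, -2, -1 → best response High.
Country A against Low: payoffs 5, -2, -1 → best response Low.
Country A against Medium: payoffs -5, 1, 3 → best response High.
Country A against High: payoffs 1, 5, -3 → best response Medium.
Country B against Low: payoffs 4, -3, -2, 3 → best response Free.
Country B against Medium: payoffs -2, 0, -5, -4 → best response Low.
Country B against High: payoffs -1, -5, 0, 4 → best response High.
No profile is a mutual best response for all players.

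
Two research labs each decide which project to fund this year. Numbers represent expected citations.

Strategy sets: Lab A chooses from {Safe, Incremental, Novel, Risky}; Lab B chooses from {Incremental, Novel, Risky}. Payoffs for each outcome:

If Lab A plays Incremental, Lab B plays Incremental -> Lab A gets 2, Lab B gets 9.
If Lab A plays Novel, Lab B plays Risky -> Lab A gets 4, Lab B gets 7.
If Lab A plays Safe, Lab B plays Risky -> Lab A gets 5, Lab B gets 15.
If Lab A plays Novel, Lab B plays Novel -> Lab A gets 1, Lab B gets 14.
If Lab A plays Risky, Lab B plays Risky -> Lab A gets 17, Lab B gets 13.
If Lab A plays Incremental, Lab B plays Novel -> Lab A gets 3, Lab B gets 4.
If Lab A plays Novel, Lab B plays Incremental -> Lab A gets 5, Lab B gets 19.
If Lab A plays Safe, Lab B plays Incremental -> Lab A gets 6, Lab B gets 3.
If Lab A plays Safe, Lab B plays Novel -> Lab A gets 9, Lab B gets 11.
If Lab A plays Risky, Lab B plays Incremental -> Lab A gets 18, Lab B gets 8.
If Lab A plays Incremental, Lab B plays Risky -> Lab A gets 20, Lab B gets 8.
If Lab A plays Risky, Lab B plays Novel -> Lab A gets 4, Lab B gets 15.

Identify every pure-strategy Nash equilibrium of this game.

This game has no pure Nash equilibrium.

Lab A against Incremental: payoffs 6, 2, 5, 18 → best response Risky.
Lab A against Novel: payoffs 9, 3, 1, 4 → best response Safe.
Lab A against Risky: payoffs 5, 20, 4, 17 → best response Incremental.
Lab B against Safe: payoffs 3, 11, 15 → best response Risky.
Lab B against Incremental: payoffs 9, 4, 8 → best response Incremental.
Lab B against Novel: payoffs 19, 14, 7 → best response Incremental.
Lab B against Risky: payoffs 8, 15, 13 → best response Novel.
No profile is a mutual best response for all players.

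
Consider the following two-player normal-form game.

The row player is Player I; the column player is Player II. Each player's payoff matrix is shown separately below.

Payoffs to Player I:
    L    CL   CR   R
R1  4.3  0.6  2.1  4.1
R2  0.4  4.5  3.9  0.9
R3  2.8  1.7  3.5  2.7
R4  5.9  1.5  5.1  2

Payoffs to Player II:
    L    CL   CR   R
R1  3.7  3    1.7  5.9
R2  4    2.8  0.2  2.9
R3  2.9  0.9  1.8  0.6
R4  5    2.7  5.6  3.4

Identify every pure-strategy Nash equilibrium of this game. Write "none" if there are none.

Pure-strategy Nash equilibria: (R1, R) and (R4, CR)

Player I against L: payoffs 4.3, 0.4, 2.8, 5.9 → best response R4.
Player I against CL: payoffs 0.6, 4.5, 1.7, 1.5 → best response R2.
Player I against CR: payoffs 2.1, 3.9, 3.5, 5.1 → best response R4.
Player I against R: payoffs 4.1, 0.9, 2.7, 2 → best response R1.
Player II against R1: payoffs 3.7, 3, 1.7, 5.9 → best response R.
Player II against R2: payoffs 4, 2.8, 0.2, 2.9 → best response L.
Player II against R3: payoffs 2.9, 0.9, 1.8, 0.6 → best response L.
Player II against R4: payoffs 5, 2.7, 5.6, 3.4 → best response CR.
Mutual best responses: (R1, R); (R4, CR).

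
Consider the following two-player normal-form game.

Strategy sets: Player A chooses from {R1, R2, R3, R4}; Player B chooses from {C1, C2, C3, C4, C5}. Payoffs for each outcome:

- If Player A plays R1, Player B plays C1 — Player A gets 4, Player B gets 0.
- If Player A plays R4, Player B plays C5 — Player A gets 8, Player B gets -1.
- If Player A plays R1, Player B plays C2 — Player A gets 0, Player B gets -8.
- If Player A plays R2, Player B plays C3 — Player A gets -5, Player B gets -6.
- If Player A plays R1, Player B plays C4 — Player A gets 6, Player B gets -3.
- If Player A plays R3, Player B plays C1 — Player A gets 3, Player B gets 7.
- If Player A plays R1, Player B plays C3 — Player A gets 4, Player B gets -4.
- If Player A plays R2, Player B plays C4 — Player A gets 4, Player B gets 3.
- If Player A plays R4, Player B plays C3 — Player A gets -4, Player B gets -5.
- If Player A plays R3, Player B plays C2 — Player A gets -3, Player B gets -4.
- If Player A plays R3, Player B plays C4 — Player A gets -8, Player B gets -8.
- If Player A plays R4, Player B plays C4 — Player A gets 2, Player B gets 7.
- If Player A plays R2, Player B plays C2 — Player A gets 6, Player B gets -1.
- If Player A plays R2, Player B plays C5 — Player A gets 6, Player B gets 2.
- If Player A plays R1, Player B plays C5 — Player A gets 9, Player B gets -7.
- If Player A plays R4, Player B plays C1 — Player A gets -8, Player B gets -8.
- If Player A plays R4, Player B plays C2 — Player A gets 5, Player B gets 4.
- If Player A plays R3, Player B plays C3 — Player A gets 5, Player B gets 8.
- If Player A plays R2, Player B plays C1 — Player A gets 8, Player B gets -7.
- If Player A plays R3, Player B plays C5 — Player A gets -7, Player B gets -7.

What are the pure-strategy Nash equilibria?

The unique pure-strategy Nash equilibrium is (R3, C3).

Player A against C1: payoffs 4, 8, 3, -8 → best response R2.
Player A against C2: payoffs 0, 6, -3, 5 → best response R2.
Player A against C3: payoffs 4, -5, 5, -4 → best response R3.
Player A against C4: payoffs 6, 4, -8, 2 → best response R1.
Player A against C5: payoffs 9, 6, -7, 8 → best response R1.
Player B against R1: payoffs 0, -8, -4, -3, -7 → best response C1.
Player B against R2: payoffs -7, -1, -6, 3, 2 → best response C4.
Player B against R3: payoffs 7, -4, 8, -8, -7 → best response C3.
Player B against R4: payoffs -8, 4, -5, 7, -1 → best response C4.
Mutual best responses: (R3, C3).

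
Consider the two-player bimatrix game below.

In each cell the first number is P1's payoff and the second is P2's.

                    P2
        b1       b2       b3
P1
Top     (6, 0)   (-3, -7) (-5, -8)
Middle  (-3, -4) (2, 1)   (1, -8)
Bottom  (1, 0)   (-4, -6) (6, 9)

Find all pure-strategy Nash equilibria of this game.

For each strategy profile, look for a profitable unilateral deviation.
(Top, b1): P1 gets 6, best alternative 1; P2 gets 0, best alternative -7. No profitable deviation — NE.
(Top, b2): P1 can switch to Middle (-3 → 2). Not NE.
(Top, b3): P1 can switch to Middle (-5 → 1). Not NE.
(Middle, b1): P1 can switch to Top (-3 → 6). Not NE.
(Middle, b2): P1 gets 2, best alternative -3; P2 gets 1, best alternative -4. No profitable deviation — NE.
(Middle, b3): P1 can switch to Bottom (1 → 6). Not NE.
(Bottom, b1): P1 can switch to Top (1 → 6). Not NE.
(Bottom, b2): P1 can switch to Top (-4 → -3). Not NE.
(Bottom, b3): P1 gets 6, best alternative 1; P2 gets 9, best alternative 0. No profitable deviation — NE.

The pure Nash equilibria are (Top, b1); (Middle, b2); (Bottom, b3).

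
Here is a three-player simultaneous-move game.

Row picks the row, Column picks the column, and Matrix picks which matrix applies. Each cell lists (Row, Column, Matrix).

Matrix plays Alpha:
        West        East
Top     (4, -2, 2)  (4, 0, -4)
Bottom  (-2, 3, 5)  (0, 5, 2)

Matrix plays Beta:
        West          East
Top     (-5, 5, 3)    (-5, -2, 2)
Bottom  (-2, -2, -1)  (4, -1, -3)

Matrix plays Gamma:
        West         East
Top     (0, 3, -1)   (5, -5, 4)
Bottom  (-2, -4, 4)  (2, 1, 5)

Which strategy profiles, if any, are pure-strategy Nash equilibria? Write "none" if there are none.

For each player, find the best response to each opponent profile; mutual best responses are the pure NE.
Row against (West, Alpha): payoffs 4, -2 → best response Top.
Row against (West, Beta): payoffs -5, -2 → best response Bottom.
Row against (West, Gamma): payoffs 0, -2 → best response Top.
Row against (East, Alpha): payoffs 4, 0 → best response Top.
Row against (East, Beta): payoffs -5, 4 → best response Bottom.
Row against (East, Gamma): payoffs 5, 2 → best response Top.
Column against (Top, Alpha): payoffs -2, 0 → best response East.
Column against (Top, Beta): payoffs 5, -2 → best response West.
Column against (Top, Gamma): payoffs 3, -5 → best response West.
Column against (Bottom, Alpha): payoffs 3, 5 → best response East.
Column against (Bottom, Beta): payoffs -2, -1 → best response East.
Column against (Bottom, Gamma): payoffs -4, 1 → best response East.
Matrix against (Top, West): payoffs 2, 3, -1 → best response Beta.
Matrix against (Top, East): payoffs -4, 2, 4 → best response Gamma.
Matrix against (Bottom, West): payoffs 5, -1, 4 → best response Alpha.
Matrix against (Bottom, East): payoffs 2, -3, 5 → best response Gamma.
No profile is a mutual best response for all players.

No pure-strategy Nash equilibrium.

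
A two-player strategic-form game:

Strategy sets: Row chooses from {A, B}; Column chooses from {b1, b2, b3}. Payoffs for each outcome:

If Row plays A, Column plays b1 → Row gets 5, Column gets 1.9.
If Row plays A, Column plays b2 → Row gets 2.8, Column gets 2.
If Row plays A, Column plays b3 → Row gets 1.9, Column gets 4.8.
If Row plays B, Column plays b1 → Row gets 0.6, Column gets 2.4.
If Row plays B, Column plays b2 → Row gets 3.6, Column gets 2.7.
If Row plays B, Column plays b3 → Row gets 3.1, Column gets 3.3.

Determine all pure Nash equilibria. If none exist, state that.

The unique pure-strategy Nash equilibrium is (B, b3).

(A, b1): Column can switch to b2 (1.9 → 2). Not NE.
(A, b2): Row can switch to B (2.8 → 3.6). Not NE.
(A, b3): Row can switch to B (1.9 → 3.1). Not NE.
(B, b1): Row can switch to A (0.6 → 5). Not NE.
(B, b2): Column can switch to b3 (2.7 → 3.3). Not NE.
(B, b3): Row gets 3.1, best alternative 1.9; Column gets 3.3, best alternative 2.7. No profitable deviation — NE.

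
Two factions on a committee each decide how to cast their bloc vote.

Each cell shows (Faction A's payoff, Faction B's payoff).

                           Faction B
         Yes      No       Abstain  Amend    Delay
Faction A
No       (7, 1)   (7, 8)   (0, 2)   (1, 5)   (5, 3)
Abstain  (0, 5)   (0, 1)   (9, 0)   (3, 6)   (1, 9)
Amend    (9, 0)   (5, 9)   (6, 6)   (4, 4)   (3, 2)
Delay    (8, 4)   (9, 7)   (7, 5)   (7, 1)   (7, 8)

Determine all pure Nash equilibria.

Pure NE: (Delay, Delay)

(No, Yes): Faction A can switch to Amend (7 → 9). Not NE.
(No, No): Faction A can switch to Delay (7 → 9). Not NE.
(No, Abstain): Faction A can switch to Abstain (0 → 9). Not NE.
(No, Amend): Faction A can switch to Abstain (1 → 3). Not NE.
(No, Delay): Faction A can switch to Delay (5 → 7). Not NE.
(Abstain, Yes): Faction A can switch to No (0 → 7). Not NE.
(Abstain, No): Faction A can switch to No (0 → 7). Not NE.
(Abstain, Abstain): Faction B can switch to Yes (0 → 5). Not NE.
(Abstain, Amend): Faction A can switch to Amend (3 → 4). Not NE.
(Abstain, Delay): Faction A can switch to No (1 → 5). Not NE.
(Delay, Delay): Faction A gets 7, best alternative 5; Faction B gets 8, best alternative 7. No profitable deviation — NE.
(The remaining 9 profiles each have a profitable deviation by the same check.)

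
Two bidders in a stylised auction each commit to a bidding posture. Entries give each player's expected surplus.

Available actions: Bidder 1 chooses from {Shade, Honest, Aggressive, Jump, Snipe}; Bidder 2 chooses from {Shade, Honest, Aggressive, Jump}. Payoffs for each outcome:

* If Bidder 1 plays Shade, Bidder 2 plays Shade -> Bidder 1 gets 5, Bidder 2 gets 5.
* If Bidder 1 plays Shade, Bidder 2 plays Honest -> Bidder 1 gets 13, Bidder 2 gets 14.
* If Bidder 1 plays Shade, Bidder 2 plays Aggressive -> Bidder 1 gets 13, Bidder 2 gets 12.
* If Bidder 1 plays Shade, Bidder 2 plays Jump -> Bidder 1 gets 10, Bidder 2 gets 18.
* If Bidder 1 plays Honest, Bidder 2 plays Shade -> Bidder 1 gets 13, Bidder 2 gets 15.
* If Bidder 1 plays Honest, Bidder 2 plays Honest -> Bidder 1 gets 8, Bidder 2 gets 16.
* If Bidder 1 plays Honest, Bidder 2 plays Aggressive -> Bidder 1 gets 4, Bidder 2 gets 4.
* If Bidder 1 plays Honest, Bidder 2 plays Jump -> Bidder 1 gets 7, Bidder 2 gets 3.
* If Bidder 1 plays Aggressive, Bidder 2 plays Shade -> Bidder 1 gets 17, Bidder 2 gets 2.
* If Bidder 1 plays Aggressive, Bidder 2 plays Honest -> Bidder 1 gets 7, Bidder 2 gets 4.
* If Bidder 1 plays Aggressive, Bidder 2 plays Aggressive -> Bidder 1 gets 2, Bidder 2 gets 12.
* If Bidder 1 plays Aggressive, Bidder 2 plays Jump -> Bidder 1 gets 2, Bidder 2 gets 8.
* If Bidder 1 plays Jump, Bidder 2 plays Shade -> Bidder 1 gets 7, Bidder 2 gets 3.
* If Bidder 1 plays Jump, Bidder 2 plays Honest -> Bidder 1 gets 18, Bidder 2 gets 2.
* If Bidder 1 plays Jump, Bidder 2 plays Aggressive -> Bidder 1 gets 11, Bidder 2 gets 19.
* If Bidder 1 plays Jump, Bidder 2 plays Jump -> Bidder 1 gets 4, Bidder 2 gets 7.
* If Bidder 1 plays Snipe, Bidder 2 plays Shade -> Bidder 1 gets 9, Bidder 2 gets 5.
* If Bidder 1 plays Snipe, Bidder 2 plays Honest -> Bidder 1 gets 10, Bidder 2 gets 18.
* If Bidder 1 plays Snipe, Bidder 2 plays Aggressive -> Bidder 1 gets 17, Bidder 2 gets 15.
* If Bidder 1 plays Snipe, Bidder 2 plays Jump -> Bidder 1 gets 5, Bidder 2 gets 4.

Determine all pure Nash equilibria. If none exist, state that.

Bidder 1 against Shade: payoffs 5, 13, 17, 7, 9 → best response Aggressive.
Bidder 1 against Honest: payoffs 13, 8, 7, 18, 10 → best response Jump.
Bidder 1 against Aggressive: payoffs 13, 4, 2, 11, 17 → best response Snipe.
Bidder 1 against Jump: payoffs 10, 7, 2, 4, 5 → best response Shade.
Bidder 2 against Shade: payoffs 5, 14, 12, 18 → best response Jump.
Bidder 2 against Honest: payoffs 15, 16, 4, 3 → best response Honest.
Bidder 2 against Aggressive: payoffs 2, 4, 12, 8 → best response Aggressive.
Bidder 2 against Jump: payoffs 3, 2, 19, 7 → best response Aggressive.
Bidder 2 against Snipe: payoffs 5, 18, 15, 4 → best response Honest.
Mutual best responses: (Shade, Jump).

Pure NE: (Shade, Jump)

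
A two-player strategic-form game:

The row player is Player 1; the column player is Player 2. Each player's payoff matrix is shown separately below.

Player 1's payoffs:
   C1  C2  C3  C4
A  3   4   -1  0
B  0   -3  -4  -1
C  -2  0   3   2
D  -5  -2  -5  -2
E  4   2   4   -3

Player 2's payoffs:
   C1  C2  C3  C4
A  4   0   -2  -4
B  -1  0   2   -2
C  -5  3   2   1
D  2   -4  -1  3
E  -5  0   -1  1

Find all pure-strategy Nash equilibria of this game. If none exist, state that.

For each strategy profile, look for a profitable unilateral deviation.
(A, C1): Player 1 can switch to E (3 → 4). Not NE.
(A, C2): Player 2 can switch to C1 (0 → 4). Not NE.
(A, C3): Player 1 can switch to C (-1 → 3). Not NE.
(A, C4): Player 1 can switch to C (0 → 2). Not NE.
(B, C1): Player 1 can switch to A (0 → 3). Not NE.
(B, C2): Player 1 can switch to A (-3 → 4). Not NE.
(B, C3): Player 1 can switch to A (-4 → -1). Not NE.
(B, C4): Player 1 can switch to A (-1 → 0). Not NE.
(C, C1): Player 1 can switch to A (-2 → 3). Not NE.
(C, C2): Player 1 can switch to A (0 → 4). Not NE.
(The remaining 10 profiles each have a profitable deviation by the same check.)

This game has no pure Nash equilibrium.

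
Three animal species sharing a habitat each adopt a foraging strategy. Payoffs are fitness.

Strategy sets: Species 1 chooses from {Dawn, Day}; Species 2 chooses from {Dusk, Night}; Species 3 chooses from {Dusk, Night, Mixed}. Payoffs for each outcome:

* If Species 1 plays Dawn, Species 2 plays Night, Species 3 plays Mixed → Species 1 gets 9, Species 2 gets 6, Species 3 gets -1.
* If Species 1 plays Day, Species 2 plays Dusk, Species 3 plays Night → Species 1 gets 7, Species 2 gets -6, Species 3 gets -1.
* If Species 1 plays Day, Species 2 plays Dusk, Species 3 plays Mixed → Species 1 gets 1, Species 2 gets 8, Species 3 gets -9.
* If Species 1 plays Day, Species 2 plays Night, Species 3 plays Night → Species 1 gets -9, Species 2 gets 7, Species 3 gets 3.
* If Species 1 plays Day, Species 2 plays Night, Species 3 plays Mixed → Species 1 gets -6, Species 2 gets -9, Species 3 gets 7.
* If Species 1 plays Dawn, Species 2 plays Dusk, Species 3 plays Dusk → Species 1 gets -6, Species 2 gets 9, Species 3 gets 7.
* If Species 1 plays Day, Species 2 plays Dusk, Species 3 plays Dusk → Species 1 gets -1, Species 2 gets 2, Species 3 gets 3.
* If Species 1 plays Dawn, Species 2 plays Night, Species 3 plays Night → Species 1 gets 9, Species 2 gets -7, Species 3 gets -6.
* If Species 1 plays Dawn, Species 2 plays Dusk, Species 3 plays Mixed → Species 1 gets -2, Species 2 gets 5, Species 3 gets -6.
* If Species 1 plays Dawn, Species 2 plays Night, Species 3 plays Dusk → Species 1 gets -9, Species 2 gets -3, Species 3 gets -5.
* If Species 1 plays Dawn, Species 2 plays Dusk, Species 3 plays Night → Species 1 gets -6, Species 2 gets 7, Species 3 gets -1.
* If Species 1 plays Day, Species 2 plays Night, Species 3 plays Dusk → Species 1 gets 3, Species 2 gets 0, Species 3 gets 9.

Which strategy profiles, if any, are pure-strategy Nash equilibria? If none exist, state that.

The pure Nash equilibria are (Dawn, Night, Mixed); (Day, Dusk, Dusk).

(Dawn, Dusk, Dusk): Species 1 can switch to Day (-6 → -1). Not NE.
(Dawn, Dusk, Night): Species 1 can switch to Day (-6 → 7). Not NE.
(Dawn, Dusk, Mixed): Species 1 can switch to Day (-2 → 1). Not NE.
(Dawn, Night, Dusk): Species 1 can switch to Day (-9 → 3). Not NE.
(Dawn, Night, Night): Species 2 can switch to Dusk (-7 → 7). Not NE.
(Dawn, Night, Mixed): Species 1 gets 9, best alternative -6; Species 2 gets 6, best alternative 5; Species 3 gets -1, best alternative -5. No profitable deviation — NE.
(Day, Dusk, Dusk): Species 1 gets -1, best alternative -6; Species 2 gets 2, best alternative 0; Species 3 gets 3, best alternative -1. No profitable deviation — NE.
(Day, Dusk, Night): Species 2 can switch to Night (-6 → 7). Not NE.
(Day, Dusk, Mixed): Species 3 can switch to Dusk (-9 → 3). Not NE.
(Day, Night, Dusk): Species 2 can switch to Dusk (0 → 2). Not NE.
(Day, Night, Night): Species 1 can switch to Dawn (-9 → 9). Not NE.
(Day, Night, Mixed): Species 1 can switch to Dawn (-6 → 9). Not NE.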